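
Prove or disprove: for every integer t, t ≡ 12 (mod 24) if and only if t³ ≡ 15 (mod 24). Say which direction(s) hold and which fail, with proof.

(→) This fails: take t = 12. Then 12 ≡ 12 (mod 24), but 12³ = 1728 ≡ 0 (mod 24), not 15.

(←) This fails: take t = 15. Then 15³ = 3375 ≡ 15 (mod 24), yet 15 ≡ 15 (mod 24), not 12.

Neither direction holds.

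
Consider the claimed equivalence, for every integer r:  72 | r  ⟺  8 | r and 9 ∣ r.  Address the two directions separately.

The biconditional holds.

Forward direction. If 72 ∣ r, write r = 72q. Since 72 = 9·8, r = 8·(9q), so 8 ∣ r; and since 72 = 8·9, r = 9·(8q), so 9 ∣ r.

Converse. Suppose 8 ∣ r and 9 ∣ r. Any common multiple of 8 and 9 is a multiple of their lcm; here gcd(8, 9) = 1, so lcm(8, 9) = 8·9 = 72, so 72 ∣ r.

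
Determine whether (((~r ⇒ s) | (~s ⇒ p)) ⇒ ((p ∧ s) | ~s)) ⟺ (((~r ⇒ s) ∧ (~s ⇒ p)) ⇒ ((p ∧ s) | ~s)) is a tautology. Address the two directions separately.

(→) Assume the antecedent. If s is true, the antecedent forces (s = T, r = F, p = T) or (s = T, r = T, p = T), and the consequent holds there. If s is false, the consequent reduces to true regardless of the other variables. Either way the consequent holds.

(←) Assume the antecedent. If s is true, the antecedent forces (s = T, r = F, p = T) or (s = T, r = T, p = T), and the consequent holds there. If s is false, the consequent reduces to true regardless of the other variables. Either way the consequent holds.

Equivalent; both directions hold.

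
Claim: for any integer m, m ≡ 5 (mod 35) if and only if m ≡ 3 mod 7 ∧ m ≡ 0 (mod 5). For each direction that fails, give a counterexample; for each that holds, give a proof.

Forward direction. This fails: m = 5 gives 5 ≡ 5 (mod 35) but 5 ≡ 5 (mod 7), so the conjunction on the right does not hold.

Converse. This fails: m = 10 satisfies both congruences on the right (10 ≡ 3 mod 7 and 10 ≡ 0 mod 5) yet 10 ≡ 10 (mod 35), not 5.

Both directions fail.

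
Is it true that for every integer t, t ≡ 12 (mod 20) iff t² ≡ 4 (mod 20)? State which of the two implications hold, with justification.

(⇒) Suppose t ≡ 12 (mod 20). Write t = 20j + 12. Then (20j + 12)² = 400j² + 480j + 144 = 20(20j² + 24j + 7) + 4, so t² ≡ 4 (mod 20).

(⇐) This fails: take t = 2. Then 2² = 4 ≡ 4 (mod 20), yet 2 ≡ 2 (mod 20), not 12.

The forward direction holds; the converse fails.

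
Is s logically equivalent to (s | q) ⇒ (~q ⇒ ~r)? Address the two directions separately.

Both directions fail.

(→) This fails. Under s = T, r = T, q = F, the left side is true but the right side is false.

(←) This fails. Under s = F, r = F, q = F, the left side is false but the right side is true.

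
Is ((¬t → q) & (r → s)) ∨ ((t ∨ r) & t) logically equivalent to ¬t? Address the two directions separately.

(⇒) This fails. Under s = F, q = F, t = T, r = F, the left side is true but the right side is false.

(⇐) This fails. Under s = F, q = F, t = F, r = F, the left side is false but the right side is true.

Neither direction holds.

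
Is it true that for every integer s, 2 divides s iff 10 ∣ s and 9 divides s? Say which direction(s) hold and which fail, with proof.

(⟸) Suppose 10 ∣ s and 9 ∣ s. Any common multiple of 10 and 9 is a multiple of their lcm; here gcd(10, 9) = 1, so lcm(10, 9) = 10·9 = 90, so 90 ∣ s. Since 2 ∣ 90, it follows that 2 ∣ s.

(⟹) This fails: take s = 2. Certainly 2 ∣ 2, but 10 ∤ 2.

(⇒) fails; (⇐) holds.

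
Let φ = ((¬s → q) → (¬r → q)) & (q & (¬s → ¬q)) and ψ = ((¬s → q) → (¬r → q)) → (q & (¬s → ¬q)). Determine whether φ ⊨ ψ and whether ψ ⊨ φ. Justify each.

Only the forward direction holds.

Forward direction. Assume the antecedent. If q is true, the antecedent forces (q = T, r = F, s = T) or (q = T, r = T, s = T), and the consequent holds there. If q is false, the antecedent cannot hold. Either way the consequent holds.

Converse. This fails. Under q = F, r = F, s = T, the left side is false but the right side is true.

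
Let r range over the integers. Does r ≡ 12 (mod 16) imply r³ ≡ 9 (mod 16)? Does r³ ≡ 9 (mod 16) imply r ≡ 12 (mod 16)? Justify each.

Both directions fail.

Forward direction. This fails: take r = 12. Then 12 ≡ 12 (mod 16), but 12³ = 1728 ≡ 0 (mod 16), not 9.

Converse. This fails: take r = 9. Then 9³ = 729 ≡ 9 (mod 16), yet 9 ≡ 9 (mod 16), not 12.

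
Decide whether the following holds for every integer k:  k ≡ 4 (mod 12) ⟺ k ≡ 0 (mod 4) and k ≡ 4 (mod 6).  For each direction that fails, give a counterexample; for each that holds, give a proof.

(⟹) Suppose k ≡ 4 (mod 12); write k = 12j + 4. Since 4 ∣ 12, reducing mod 4 gives k ≡ 4 ≡ 0 (mod 4); since 6 ∣ 12, reducing mod 6 gives k ≡ 4 (mod 6).

(⟸) Conversely, if k ≡ 0 (mod 4) and k ≡ 4 (mod 6), then by the Chinese remainder theorem k ≡ 4 (mod 12). This is exactly k ≡ 4 (mod 12).

Both directions hold; the statement is true.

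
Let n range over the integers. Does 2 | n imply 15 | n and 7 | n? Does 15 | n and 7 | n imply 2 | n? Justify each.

Forward direction. This fails: take n = 2. Certainly 2 ∣ 2, but 15 ∤ 2.

Converse. This fails: take n = 105. Both 15 ∣ 105 and 7 ∣ 105, yet 105 is not a multiple of 2 (since 105 = 52·2 + 1), so 2 ∤ 105.

Neither implication holds.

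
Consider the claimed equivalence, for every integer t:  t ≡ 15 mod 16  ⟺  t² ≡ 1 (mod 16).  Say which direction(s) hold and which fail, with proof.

(⇒) holds; (⇐) fails.

Forward direction. Suppose t ≡ 15 mod 16. Write t = 16j + 15. Then (16j + 15)² = 256j² + 480j + 225 = 16(16j² + 30j + 14) + 1, so t² ≡ 1 (mod 16).

Converse. This fails: take t = 1. Then 1² = 1 ≡ 1 (mod 16), yet 1 ≡ 1 (mod 16), not 15.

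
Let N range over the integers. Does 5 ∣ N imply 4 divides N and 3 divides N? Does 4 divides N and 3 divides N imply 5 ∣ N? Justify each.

Both directions fail.

Forward direction. This fails: take N = 5. Certainly 5 ∣ 5, but 4 ∤ 5.

Converse. This fails: take N = 12. Both 4 ∣ 12 and 3 ∣ 12, yet 12 is not a multiple of 5 (since 12 = 2·5 + 2), so 5 ∤ 12.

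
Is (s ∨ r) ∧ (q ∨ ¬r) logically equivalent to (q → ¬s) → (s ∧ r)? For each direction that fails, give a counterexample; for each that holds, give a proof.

(⇒) This fails. Under s = T, q = F, r = F, the left side is true but the right side is false.

(⇐) This fails. Under s = T, q = F, r = T, the left side is false but the right side is true.

Neither direction holds.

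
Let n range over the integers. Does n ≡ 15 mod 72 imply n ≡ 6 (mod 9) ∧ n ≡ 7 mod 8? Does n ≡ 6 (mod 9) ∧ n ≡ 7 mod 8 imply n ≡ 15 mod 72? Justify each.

Both implications hold.

(⇐) If n ≡ 6 (mod 9) and n ≡ 7 (mod 8), then by the Chinese remainder theorem n ≡ 15 (mod 72). This is exactly n ≡ 15 (mod 72).

(⇒) Suppose n ≡ 15 (mod 72); write n = 72j + 15. Since 9 ∣ 72, reducing mod 9 gives n ≡ 15 ≡ 6 (mod 9); since 8 ∣ 72, reducing mod 8 gives n ≡ 15 ≡ 7 (mod 8).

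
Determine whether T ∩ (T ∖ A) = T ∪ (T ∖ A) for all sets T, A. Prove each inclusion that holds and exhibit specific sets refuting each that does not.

Forward inclusion. Let x ∈ T ∩ (T ∖ A). Then x ∈ T and x ∉ A, from which x ∈ T ∪ (T ∖ A).

Reverse inclusion. This inclusion fails. Take T = {1}, A = {1}; then 1 ∈ T ∪ (T ∖ A) but 1 ∉ T ∩ (T ∖ A).

The sets are not equal: only the forward inclusion holds.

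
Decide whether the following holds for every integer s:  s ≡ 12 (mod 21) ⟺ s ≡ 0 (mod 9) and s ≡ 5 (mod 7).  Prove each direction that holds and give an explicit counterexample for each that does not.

Not equivalent: only (⇐) holds.

[⇒] This fails: s = 33 gives 33 ≡ 12 (mod 21) but 33 ≡ 6 (mod 9), so the conjunction on the right does not hold.

[⇐] Conversely, if s ≡ 0 (mod 9) and s ≡ 5 (mod 7), then by the Chinese remainder theorem s ≡ 54 (mod 63). Since 54 ≡ 12 (mod 21) and 21 ∣ 63, we get s ≡ 12 (mod 21).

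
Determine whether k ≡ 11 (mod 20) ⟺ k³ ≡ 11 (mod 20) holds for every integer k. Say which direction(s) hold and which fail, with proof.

Both implications hold.

(⇒) Suppose k ≡ 11 (mod 20). Write k = 20j + 11. Then (20j + 11)³ = 8000j³ + 13200j² + 7260j + 1331 = 20(400j³ + 660j² + 363j + 66) + 11, so k³ ≡ 11 (mod 20).

(⇐) Conversely, suppose k³ ≡ 11 (mod 20). The only residue r in {0, …, 19} with r³ ≡ 11 (mod 20) is r = 11, so k ≡ 11 (mod 20).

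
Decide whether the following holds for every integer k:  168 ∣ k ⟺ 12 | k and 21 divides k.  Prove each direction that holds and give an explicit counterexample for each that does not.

Only the forward implication holds.

(⇒) If 168 ∣ k, write k = 168q. Since 168 = 14·12, k = 12·(14q), so 12 ∣ k; and since 168 = 8·21, k = 21·(8q), so 21 ∣ k.

(⇐) This fails: take k = 84. Both 12 ∣ 84 and 21 ∣ 84, yet 84 is not a multiple of 168 (since 84 = 0·168 + 84), so 168 ∤ 84.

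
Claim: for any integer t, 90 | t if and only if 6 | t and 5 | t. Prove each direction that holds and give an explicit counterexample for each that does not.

Converse. This fails: take t = 30. Both 6 ∣ 30 and 5 ∣ 30, yet 30 is not a multiple of 90 (since 30 = 0·90 + 30), so 90 ∤ 30.

Forward direction. If 90 ∣ t, write t = 90q. Since 90 = 15·6, t = 6·(15q), so 6 ∣ t; and since 90 = 18·5, t = 5·(18q), so 5 ∣ t.

Only the forward implication holds.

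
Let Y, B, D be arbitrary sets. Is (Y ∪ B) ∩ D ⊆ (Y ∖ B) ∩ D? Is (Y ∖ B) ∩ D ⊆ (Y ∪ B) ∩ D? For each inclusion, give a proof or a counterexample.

(⊆) fails; (⊇) holds.

Forward inclusion. This inclusion fails. Take Y = ∅, B = {1}, D = {1}; then 1 ∈ (Y ∪ B) ∩ D but 1 ∉ (Y ∖ B) ∩ D.

Reverse inclusion. Let x ∈ (Y ∖ B) ∩ D. Then x ∈ Y ∩ D and x ∉ B, from which x ∈ (Y ∪ B) ∩ D.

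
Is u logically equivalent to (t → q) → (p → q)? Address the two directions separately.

Neither direction holds.

(⟹) This fails. Under q = F, t = F, p = T, u = T, the left side is true but the right side is false.

(⟸) This fails. Under q = F, t = F, p = F, u = F, the left side is false but the right side is true.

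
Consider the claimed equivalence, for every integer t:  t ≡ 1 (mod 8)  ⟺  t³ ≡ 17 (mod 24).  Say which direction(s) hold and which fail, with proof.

Only the reverse direction holds.

(⟹) This fails: take t = 1. Then 1 ≡ 1 (mod 8), but 1³ = 1 ≡ 1 (mod 24), not 17.

(⟸) Conversely, the residues r modulo 24 with r³ ≡ 17 (mod 24) are exactly {17}, and each is ≡ 1 (mod 8).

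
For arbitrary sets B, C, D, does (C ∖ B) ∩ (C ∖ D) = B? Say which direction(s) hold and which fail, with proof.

Neither inclusion holds.

Forward inclusion. This inclusion fails. Take B = ∅, C = {1}, D = ∅; then 1 ∈ (C ∖ B) ∩ (C ∖ D) but 1 ∉ B.

Reverse inclusion. This inclusion fails. Take B = {1}, C = ∅, D = ∅; then 1 ∈ B but 1 ∉ (C ∖ B) ∩ (C ∖ D).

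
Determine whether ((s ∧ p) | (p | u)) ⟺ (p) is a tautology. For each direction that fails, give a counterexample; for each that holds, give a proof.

Forward direction. This fails. Under s = F, u = T, p = F, the left side is true but the right side is false.

Converse. Assume the antecedent. If s is true, the antecedent forces (s = T, u = F, p = T) or (s = T, u = T, p = T), and (s ∧ p) | (p | u) holds there. If s is false, the antecedent forces (s = F, u = F, p = T) or (s = F, u = T, p = T), and (s ∧ p) | (p | u) holds there. Either way (s ∧ p) | (p | u) holds.

Only the converse holds.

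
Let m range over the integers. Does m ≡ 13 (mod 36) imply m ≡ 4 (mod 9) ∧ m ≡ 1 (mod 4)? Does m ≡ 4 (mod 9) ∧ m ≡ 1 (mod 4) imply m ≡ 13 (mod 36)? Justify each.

Both implications hold.

(⟹) Suppose m ≡ 13 (mod 36); write m = 36j + 13. Since 9 ∣ 36, reducing mod 9 gives m ≡ 13 ≡ 4 (mod 9); since 4 ∣ 36, reducing mod 4 gives m ≡ 13 ≡ 1 (mod 4).

(⟸) Conversely, if m ≡ 4 (mod 9) and m ≡ 1 (mod 4), then by the Chinese remainder theorem m ≡ 13 (mod 36). This is exactly m ≡ 13 (mod 36).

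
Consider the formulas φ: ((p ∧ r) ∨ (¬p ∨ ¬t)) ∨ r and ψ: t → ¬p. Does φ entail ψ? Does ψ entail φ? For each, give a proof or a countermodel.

Only the reverse direction holds.

Forward direction. This fails. Under t = T, r = T, p = T, the left side is true but the right side is false.

Converse. Assume the antecedent. If t is true, the antecedent forces (t = T, r = F, p = F) or (t = T, r = T, p = F), and ((p ∧ r) ∨ (¬p ∨ ¬t)) ∨ r holds there. If t is false, ((p ∧ r) ∨ (¬p ∨ ¬t)) ∨ r reduces to true regardless of the other variables. Either way ((p ∧ r) ∨ (¬p ∨ ¬t)) ∨ r holds.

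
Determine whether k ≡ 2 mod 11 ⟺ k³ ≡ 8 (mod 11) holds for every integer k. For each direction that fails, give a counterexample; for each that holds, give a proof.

Equivalent; both directions hold.

Forward direction. Suppose k ≡ 2 mod 11. Write k = 11j + 2. Then (11j + 2)³ = 1331j³ + 726j² + 132j + 8 = 11(121j³ + 66j² + 12j) + 8, so k³ ≡ 8 (mod 11).

Converse. Suppose k³ ≡ 8 (mod 11). The only residue r in {0, …, 10} with r³ ≡ 8 (mod 11) is r = 2, so k ≡ 2 (mod 11).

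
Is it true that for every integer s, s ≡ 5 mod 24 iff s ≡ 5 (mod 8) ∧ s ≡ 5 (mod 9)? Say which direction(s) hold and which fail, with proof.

Not equivalent: only (⇐) holds.

[⇒] This fails: s = 29 gives 29 ≡ 5 (mod 24) but 29 ≡ 2 (mod 9), so the conjunction on the right does not hold.

[⇐] Conversely, if s ≡ 5 (mod 8) and s ≡ 5 (mod 9), then by the Chinese remainder theorem s ≡ 5 (mod 72). Since 5 ≡ 5 (mod 24) and 24 ∣ 72, we get s ≡ 5 (mod 24).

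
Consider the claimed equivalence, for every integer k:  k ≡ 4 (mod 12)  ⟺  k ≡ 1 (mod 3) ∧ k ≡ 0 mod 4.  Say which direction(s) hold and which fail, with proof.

The biconditional holds.

Forward direction. Suppose k ≡ 4 (mod 12); write k = 12j + 4. Since 3 ∣ 12, reducing mod 3 gives k ≡ 4 ≡ 1 (mod 3); since 4 ∣ 12, reducing mod 4 gives k ≡ 4 ≡ 0 (mod 4).

Converse. If k ≡ 1 (mod 3) and k ≡ 0 (mod 4), then by the Chinese remainder theorem k ≡ 4 (mod 12). This is exactly k ≡ 4 (mod 12).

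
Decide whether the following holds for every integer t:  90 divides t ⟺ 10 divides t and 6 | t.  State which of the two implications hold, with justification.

(⇐) This fails: take t = 30. Both 10 ∣ 30 and 6 ∣ 30, yet 30 is not a multiple of 90 (since 30 = 0·90 + 30), so 90 ∤ 30.

(⇒) If 90 ∣ t, write t = 90q. Since 90 = 9·10, t = 10·(9q), so 10 ∣ t; and since 90 = 15·6, t = 6·(15q), so 6 ∣ t.

Only the forward implication holds.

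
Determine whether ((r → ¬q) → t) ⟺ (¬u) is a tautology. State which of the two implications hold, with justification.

(⇒) fails and (⇐) fails.

(⇒) This fails. Under u = T, t = T, r = F, q = F, the left side is true but the right side is false.

(⇐) This fails. Under u = F, t = F, r = F, q = F, the left side is false but the right side is true.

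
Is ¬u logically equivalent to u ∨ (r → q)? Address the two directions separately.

Forward direction. This fails. Under q = F, r = T, u = F, the left side is true but the right side is false.

Converse. This fails. Under q = F, r = F, u = T, the left side is false but the right side is true.

Neither direction holds.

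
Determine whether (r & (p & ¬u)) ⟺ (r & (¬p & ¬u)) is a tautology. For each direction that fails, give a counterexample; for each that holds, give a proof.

Both directions fail.

(⟹) This fails. Under u = F, p = T, r = T, the left side is true but the right side is false.

(⟸) This fails. Under u = F, p = F, r = T, the left side is false but the right side is true.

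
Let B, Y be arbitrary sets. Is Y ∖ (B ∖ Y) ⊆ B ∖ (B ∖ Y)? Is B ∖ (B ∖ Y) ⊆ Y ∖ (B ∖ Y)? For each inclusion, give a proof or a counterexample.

(⊆) fails; (⊇) holds.

Forward inclusion. This inclusion fails. Take B = ∅, Y = {1}; then 1 ∈ Y ∖ (B ∖ Y) but 1 ∉ B ∖ (B ∖ Y).

Reverse inclusion. Let x ∈ B ∖ (B ∖ Y). Then x ∈ B ∩ Y, from which x ∈ Y ∖ (B ∖ Y).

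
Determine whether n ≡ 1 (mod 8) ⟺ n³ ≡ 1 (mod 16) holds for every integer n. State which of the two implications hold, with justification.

(⇒) This fails: take n = 9. Then 9 ≡ 1 (mod 8), but 9³ = 729 ≡ 9 (mod 16), not 1.

(⇐) Conversely, the residues r modulo 16 with r³ ≡ 1 (mod 16) are exactly {1}, and each is ≡ 1 (mod 8).

Only the converse holds.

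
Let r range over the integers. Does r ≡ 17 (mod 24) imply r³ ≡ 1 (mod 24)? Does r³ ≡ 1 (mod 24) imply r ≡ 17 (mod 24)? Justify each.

(→) This fails: take r = 17. Then 17 ≡ 17 (mod 24), but 17³ = 4913 ≡ 17 (mod 24), not 1.

(←) This fails: take r = 1. Then 1³ = 1 ≡ 1 (mod 24), yet 1 ≡ 1 (mod 24), not 17.

Neither implication holds.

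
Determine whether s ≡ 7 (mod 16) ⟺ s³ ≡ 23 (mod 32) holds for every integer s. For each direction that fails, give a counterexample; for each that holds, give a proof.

The forward direction fails; the converse holds.

Forward direction. This fails: take s = 23. Then 23 ≡ 7 (mod 16), but 23³ = 12167 ≡ 7 (mod 32), not 23.

Converse. The residues r modulo 32 with r³ ≡ 23 (mod 32) are exactly {7}, and each is ≡ 7 (mod 16).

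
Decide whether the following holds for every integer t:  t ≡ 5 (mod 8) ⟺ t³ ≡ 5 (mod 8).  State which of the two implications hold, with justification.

Both directions hold; the statement is true.

[⇐] Suppose t³ ≡ 5 (mod 8). The only residue r in {0, …, 7} with r³ ≡ 5 (mod 8) is r = 5, so t ≡ 5 (mod 8).

[⇒] Suppose t ≡ 5 (mod 8). Write t = 8j + 5. Then (8j + 5)³ = 512j³ + 960j² + 600j + 125 = 8(64j³ + 120j² + 75j + 15) + 5, so t³ ≡ 5 (mod 8).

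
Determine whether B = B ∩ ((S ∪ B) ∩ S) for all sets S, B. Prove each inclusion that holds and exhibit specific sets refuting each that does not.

Only the reverse inclusion holds.

(⟹) This inclusion fails. Take S = ∅, B = {1}; then 1 ∈ B but 1 ∉ B ∩ ((S ∪ B) ∩ S).

(⟸) Let x ∈ B ∩ ((S ∪ B) ∩ S). Then x ∈ S ∩ B, from which x ∈ B.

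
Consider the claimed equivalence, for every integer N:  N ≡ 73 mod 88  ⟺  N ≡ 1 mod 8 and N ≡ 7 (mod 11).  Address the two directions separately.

(←) If N ≡ 1 (mod 8) and N ≡ 7 (mod 11), then by the Chinese remainder theorem N ≡ 73 (mod 88). This is exactly N ≡ 73 (mod 88).

(→) Suppose N ≡ 73 (mod 88); write N = 88j + 73. Since 8 ∣ 88, reducing mod 8 gives N ≡ 73 ≡ 1 (mod 8); since 11 ∣ 88, reducing mod 11 gives N ≡ 73 ≡ 7 (mod 11).

Both directions hold; the statement is true.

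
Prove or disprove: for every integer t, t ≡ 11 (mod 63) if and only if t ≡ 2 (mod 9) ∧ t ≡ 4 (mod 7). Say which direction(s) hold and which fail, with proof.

The biconditional holds.

Forward direction. Suppose t ≡ 11 (mod 63); write t = 63j + 11. Since 9 ∣ 63, reducing mod 9 gives t ≡ 11 ≡ 2 (mod 9); since 7 ∣ 63, reducing mod 7 gives t ≡ 11 ≡ 4 (mod 7).

Converse. If t ≡ 2 (mod 9) and t ≡ 4 (mod 7), then by the Chinese remainder theorem t ≡ 11 (mod 63). This is exactly t ≡ 11 (mod 63).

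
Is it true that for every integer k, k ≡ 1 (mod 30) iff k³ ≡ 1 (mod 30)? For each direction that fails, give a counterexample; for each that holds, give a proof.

[⇒] Suppose k ≡ 1 (mod 30). Write k = 30j + 1. Then (30j + 1)³ = 27000j³ + 2700j² + 90j + 1 = 30(900j³ + 90j² + 3j) + 1, so k³ ≡ 1 (mod 30).

[⇐] Conversely, suppose k³ ≡ 1 (mod 30). The only residue r in {0, …, 29} with r³ ≡ 1 (mod 30) is r = 1, so k ≡ 1 (mod 30).

Both directions hold.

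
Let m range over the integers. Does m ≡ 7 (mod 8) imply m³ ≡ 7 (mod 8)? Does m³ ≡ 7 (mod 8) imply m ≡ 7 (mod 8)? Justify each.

(⟸) For the converse, argue contrapositively. If m ≢ 7 (mod 8), then m is congruent to one of 0, 1, 2, 3, 4, 5, 6 modulo 8, and these give m³ ≡ 0, 1, 0, 3, 0, 5, 0 respectively — never 7.

(⟹) Suppose m ≡ 7 (mod 8). Write m = 8j + 7. Then (8j + 7)³ = 512j³ + 1344j² + 1176j + 343 = 8(64j³ + 168j² + 147j + 42) + 7, so m³ ≡ 7 (mod 8).

Both directions hold.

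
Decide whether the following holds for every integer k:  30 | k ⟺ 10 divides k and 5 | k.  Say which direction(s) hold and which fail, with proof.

The forward direction holds; the converse fails.

(⇒) If 30 ∣ k, write k = 30q. Since 30 = 3·10, k = 10·(3q), so 10 ∣ k; and since 30 = 6·5, k = 5·(6q), so 5 ∣ k.

(⇐) This fails: take k = 10. Both 10 ∣ 10 and 5 ∣ 10, yet 10 is not a multiple of 30 (since 10 = 0·30 + 10), so 30 ∤ 10.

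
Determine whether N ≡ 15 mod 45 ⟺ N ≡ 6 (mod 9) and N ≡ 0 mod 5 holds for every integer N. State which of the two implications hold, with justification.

Both implications hold.

(⇒) Suppose N ≡ 15 (mod 45); write N = 45j + 15. Since 9 ∣ 45, reducing mod 9 gives N ≡ 15 ≡ 6 (mod 9); since 5 ∣ 45, reducing mod 5 gives N ≡ 15 ≡ 0 (mod 5).

(⇐) Conversely, if N ≡ 6 (mod 9) and N ≡ 0 (mod 5), then by the Chinese remainder theorem N ≡ 15 (mod 45). This is exactly N ≡ 15 (mod 45).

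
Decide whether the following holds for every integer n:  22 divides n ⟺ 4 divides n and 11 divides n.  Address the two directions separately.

Not equivalent: only (⇐) holds.

(⇐) Suppose 4 ∣ n and 11 ∣ n. Any common multiple of 4 and 11 is a multiple of their lcm; here gcd(4, 11) = 1, so lcm(4, 11) = 4·11 = 44, so 44 ∣ n. Since 22 ∣ 44, it follows that 22 ∣ n.

(⇒) This fails: take n = 22. Certainly 22 ∣ 22, but 4 ∤ 22.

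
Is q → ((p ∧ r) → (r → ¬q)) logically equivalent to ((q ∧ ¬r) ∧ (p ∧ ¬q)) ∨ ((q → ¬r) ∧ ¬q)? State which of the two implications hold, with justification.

Not equivalent: only (⇐) holds.

(⇒) This fails. Under r = F, q = T, p = F, the left side is true but the right side is false.

(⇐) Assume the antecedent. If r is true, the antecedent forces (r = T, q = F, p = F) or (r = T, q = F, p = T), and q → ((p ∧ r) → (r → ¬q)) holds there. If r is false, q → ((p ∧ r) → (r → ¬q)) reduces to true regardless of the other variables. Either way q → ((p ∧ r) → (r → ¬q)) holds.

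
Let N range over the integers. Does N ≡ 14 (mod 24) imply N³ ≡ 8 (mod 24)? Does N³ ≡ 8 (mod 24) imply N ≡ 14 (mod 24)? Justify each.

Only the forward implication holds.

(⇒) Suppose N ≡ 14 (mod 24). Write N = 24j + 14. Then (24j + 14)³ = 13824j³ + 24192j² + 14112j + 2744 = 24(576j³ + 1008j² + 588j + 114) + 8, so N³ ≡ 8 (mod 24).

(⇐) This fails: take N = 2. Then 2³ = 8 ≡ 8 (mod 24), yet 2 ≡ 2 (mod 24), not 14.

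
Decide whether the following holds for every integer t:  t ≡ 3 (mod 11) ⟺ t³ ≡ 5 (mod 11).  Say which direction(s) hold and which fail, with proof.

Forward direction. Suppose t ≡ 3 (mod 11). Write t = 11j + 3. Then (11j + 3)³ = 1331j³ + 1089j² + 297j + 27 = 11(121j³ + 99j² + 27j + 2) + 5, so t³ ≡ 5 (mod 11).

Converse. Suppose t³ ≡ 5 (mod 11). The only residue r in {0, …, 10} with r³ ≡ 5 (mod 11) is r = 3, so t ≡ 3 (mod 11).

The biconditional holds.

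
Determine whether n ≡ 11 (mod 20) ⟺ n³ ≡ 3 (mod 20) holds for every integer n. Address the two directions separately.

Neither direction holds.

Forward direction. This fails: take n = 11. Then 11 ≡ 11 (mod 20), but 11³ = 1331 ≡ 11 (mod 20), not 3.

Converse. This fails: take n = 7. Then 7³ = 343 ≡ 3 (mod 20), yet 7 ≡ 7 (mod 20), not 11.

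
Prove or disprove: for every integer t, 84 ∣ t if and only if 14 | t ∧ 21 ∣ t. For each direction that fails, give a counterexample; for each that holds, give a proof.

The forward direction holds; the converse fails.

(→) If 84 ∣ t, write t = 84q. Since 84 = 6·14, t = 14·(6q), so 14 ∣ t; and since 84 = 4·21, t = 21·(4q), so 21 ∣ t.

(←) This fails: take t = 42. Both 14 ∣ 42 and 21 ∣ 42, yet 42 is not a multiple of 84 (since 42 = 0·84 + 42), so 84 ∤ 42.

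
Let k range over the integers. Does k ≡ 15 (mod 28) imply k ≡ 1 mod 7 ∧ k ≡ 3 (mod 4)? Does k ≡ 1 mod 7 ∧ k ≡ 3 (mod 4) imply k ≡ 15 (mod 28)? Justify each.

Both directions hold; the statement is true.

(⇒) Suppose k ≡ 15 (mod 28); write k = 28j + 15. Since 7 ∣ 28, reducing mod 7 gives k ≡ 15 ≡ 1 (mod 7); since 4 ∣ 28, reducing mod 4 gives k ≡ 15 ≡ 3 (mod 4).

(⇐) Conversely, if k ≡ 1 (mod 7) and k ≡ 3 (mod 4), then by the Chinese remainder theorem k ≡ 15 (mod 28). This is exactly k ≡ 15 (mod 28).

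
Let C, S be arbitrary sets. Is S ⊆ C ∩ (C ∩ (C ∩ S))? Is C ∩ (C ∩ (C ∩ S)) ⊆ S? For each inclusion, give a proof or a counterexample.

(⊆) fails; (⊇) holds.

Forward inclusion. This inclusion fails. Take C = ∅, S = {1}; then 1 ∈ S but 1 ∉ C ∩ (C ∩ (C ∩ S)).

Reverse inclusion. Let x ∈ C ∩ (C ∩ (C ∩ S)). Then x ∈ C ∩ S, from which x ∈ S.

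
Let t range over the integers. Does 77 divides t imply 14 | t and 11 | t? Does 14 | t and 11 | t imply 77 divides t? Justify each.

Only the reverse direction holds.

(⇒) This fails: take t = 77. Certainly 77 ∣ 77, but 14 ∤ 77.

(⇐) Suppose 14 ∣ t and 11 ∣ t. Any common multiple of 14 and 11 is a multiple of their lcm; here gcd(14, 11) = 1, so lcm(14, 11) = 14·11 = 154, so 154 ∣ t. Since 77 ∣ 154, it follows that 77 ∣ t.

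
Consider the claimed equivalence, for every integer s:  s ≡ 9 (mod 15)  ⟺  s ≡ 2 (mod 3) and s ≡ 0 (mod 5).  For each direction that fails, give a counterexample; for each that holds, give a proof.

(⟹) This fails: s = 9 gives 9 ≡ 9 (mod 15) but 9 ≡ 0 (mod 3), so the conjunction on the right does not hold.

(⟸) This fails: s = 5 satisfies both congruences on the right (5 ≡ 2 mod 3 and 5 ≡ 0 mod 5) yet 5 ≡ 5 (mod 15), not 9.

(⇒) fails and (⇐) fails.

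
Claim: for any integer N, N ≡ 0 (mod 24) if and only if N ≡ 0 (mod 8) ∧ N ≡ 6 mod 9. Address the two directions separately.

(⇒) fails; (⇐) holds.

Forward direction. This fails: N = 0 gives 0 ≡ 0 (mod 24) but 0 ≡ 0 (mod 9), so the conjunction on the right does not hold.

Converse. If N ≡ 0 (mod 8) and N ≡ 6 (mod 9), then by the Chinese remainder theorem N ≡ 24 (mod 72). Since 24 ≡ 0 (mod 24) and 24 ∣ 72, we get N ≡ 0 (mod 24).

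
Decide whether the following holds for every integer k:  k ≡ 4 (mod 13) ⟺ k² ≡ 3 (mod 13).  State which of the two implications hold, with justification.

The forward direction holds; the converse fails.

(⟹) Suppose k ≡ 4 (mod 13). Write k = 13j + 4. Then (13j + 4)² = 169j² + 104j + 16 = 13(13j² + 8j + 1) + 3, so k² ≡ 3 (mod 13).

(⟸) This fails: take k = 9. Then 9² = 81 ≡ 3 (mod 13), yet 9 ≡ 9 (mod 13), not 4.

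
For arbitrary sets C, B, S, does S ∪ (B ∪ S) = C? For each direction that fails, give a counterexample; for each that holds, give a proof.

Neither inclusion holds.

Forward inclusion. This inclusion fails. Take C = ∅, B = {1}, S = ∅; then 1 ∈ S ∪ (B ∪ S) but 1 ∉ C.

Reverse inclusion. This inclusion fails. Take C = {1}, B = ∅, S = ∅; then 1 ∈ C but 1 ∉ S ∪ (B ∪ S).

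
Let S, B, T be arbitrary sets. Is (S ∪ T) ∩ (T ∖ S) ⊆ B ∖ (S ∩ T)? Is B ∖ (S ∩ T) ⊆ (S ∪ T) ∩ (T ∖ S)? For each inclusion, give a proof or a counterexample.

Neither inclusion holds.

(⟹) This inclusion fails. Take S = ∅, B = ∅, T = {1}; then 1 ∈ (S ∪ T) ∩ (T ∖ S) but 1 ∉ B ∖ (S ∩ T).

(⟸) This inclusion fails. Take S = ∅, B = {1}, T = ∅; then 1 ∈ B ∖ (S ∩ T) but 1 ∉ (S ∪ T) ∩ (T ∖ S).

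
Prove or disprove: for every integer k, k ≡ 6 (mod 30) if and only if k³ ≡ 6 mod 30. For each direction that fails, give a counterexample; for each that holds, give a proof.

(⇒) Suppose k ≡ 6 (mod 30). Write k = 30j + 6. Then (30j + 6)³ = 27000j³ + 16200j² + 3240j + 216 = 30(900j³ + 540j² + 108j + 7) + 6, so k³ ≡ 6 (mod 30).

(⇐) Conversely, suppose k³ ≡ 6 (mod 30). The only residue r in {0, …, 29} with r³ ≡ 6 (mod 30) is r = 6, so k ≡ 6 (mod 30).

Both implications hold.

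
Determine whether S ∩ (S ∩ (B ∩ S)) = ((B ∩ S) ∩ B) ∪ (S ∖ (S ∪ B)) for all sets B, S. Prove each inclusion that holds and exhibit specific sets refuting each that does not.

(⊆) Let x ∈ S ∩ (S ∩ (B ∩ S)). Then x ∈ B ∩ S, from which x ∈ ((B ∩ S) ∩ B) ∪ (S ∖ (S ∪ B)).

(⊇) Let x ∈ ((B ∩ S) ∩ B) ∪ (S ∖ (S ∪ B)). Then x ∈ B ∩ S, from which x ∈ S ∩ (S ∩ (B ∩ S)).

Both inclusions hold; the sets are equal.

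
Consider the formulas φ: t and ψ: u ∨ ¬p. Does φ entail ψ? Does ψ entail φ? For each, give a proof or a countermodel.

(→) This fails. Under t = T, p = T, u = F, the left side is true but the right side is false.

(←) This fails. Under t = F, p = F, u = F, the left side is false but the right side is true.

Both directions fail.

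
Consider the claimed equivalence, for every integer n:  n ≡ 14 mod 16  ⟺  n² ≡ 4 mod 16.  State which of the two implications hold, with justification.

[⇐] This fails: take n = 2. Then 2² = 4 ≡ 4 (mod 16), yet 2 ≡ 2 (mod 16), not 14.

[⇒] Suppose n ≡ 14 mod 16. Write n = 16j + 14. Then (16j + 14)² = 256j² + 448j + 196 = 16(16j² + 28j + 12) + 4, so n² ≡ 4 (mod 16).

(⇒) holds; (⇐) fails.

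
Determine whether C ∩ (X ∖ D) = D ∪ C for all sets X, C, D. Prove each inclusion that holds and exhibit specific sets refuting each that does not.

Reverse inclusion. This inclusion fails. Take X = ∅, C = {1}, D = ∅; then 1 ∈ D ∪ C but 1 ∉ C ∩ (X ∖ D).

Forward inclusion. Let x ∈ C ∩ (X ∖ D). Then x ∈ X ∩ C and x ∉ D, from which x ∈ D ∪ C.

Only the forward inclusion holds.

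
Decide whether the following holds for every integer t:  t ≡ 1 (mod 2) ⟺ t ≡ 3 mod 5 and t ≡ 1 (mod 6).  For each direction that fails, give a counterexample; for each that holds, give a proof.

[⇐] If t ≡ 3 (mod 5) and t ≡ 1 (mod 6), then by the Chinese remainder theorem t ≡ 13 (mod 30). Since 13 ≡ 1 (mod 2) and 2 ∣ 30, we get t ≡ 1 (mod 2).

[⇒] This fails: t = 1 gives 1 ≡ 1 (mod 2) but 1 ≡ 1 (mod 5), so the conjunction on the right does not hold.

The forward direction fails; the converse holds.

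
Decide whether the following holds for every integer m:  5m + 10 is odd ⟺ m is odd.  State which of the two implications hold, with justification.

(⇒) Suppose 5m + 10 is odd. Since 5 is odd, 5m and m have the same parity, so 5m + 10 ≡ m + 10 (mod 2). As 10 is even, 5m + 10 is odd exactly when m is odd. Thus m is odd.

(⇐) Conversely, suppose m is odd; write m = 2j + 1. Then 5m + 10 = 5·(2j + 1) + 10 = 2·5j + 15, which is odd.

Both implications hold.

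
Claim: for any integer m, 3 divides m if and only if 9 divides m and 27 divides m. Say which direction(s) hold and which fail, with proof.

The forward direction fails; the converse holds.

(⇒) This fails: take m = 3. Certainly 3 ∣ 3, but 9 ∤ 3.

(⇐) Suppose 9 ∣ m and 27 ∣ m. Any common multiple of 9 and 27 is a multiple of their lcm; here lcm(9, 27) = 9·27/gcd(9, 27) = 243/9 = 27, so 27 ∣ m. Since 3 ∣ 27, it follows that 3 ∣ m.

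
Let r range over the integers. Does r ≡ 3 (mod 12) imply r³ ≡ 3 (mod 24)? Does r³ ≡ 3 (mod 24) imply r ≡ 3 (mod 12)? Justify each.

The forward direction fails; the converse holds.

(⇒) This fails: take r = 15. Then 15 ≡ 3 (mod 12), but 15³ = 3375 ≡ 15 (mod 24), not 3.

(⇐) Conversely, the residues r modulo 24 with r³ ≡ 3 (mod 24) are exactly {3}, and each is ≡ 3 (mod 12).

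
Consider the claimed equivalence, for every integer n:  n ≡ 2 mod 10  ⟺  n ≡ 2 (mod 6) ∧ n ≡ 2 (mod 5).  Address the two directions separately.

Not equivalent: only (⇐) holds.

Forward direction. This fails: n = 12 gives 12 ≡ 2 (mod 10) but 12 ≡ 0 (mod 6), so the conjunction on the right does not hold.

Converse. If n ≡ 2 (mod 6) and n ≡ 2 (mod 5), then by the Chinese remainder theorem n ≡ 2 (mod 30). Since 2 ≡ 2 (mod 10) and 10 ∣ 30, we get n ≡ 2 (mod 10).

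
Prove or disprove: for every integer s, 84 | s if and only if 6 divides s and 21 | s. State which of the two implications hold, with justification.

[⇒] If 84 ∣ s, write s = 84q. Since 84 = 14·6, s = 6·(14q), so 6 ∣ s; and since 84 = 4·21, s = 21·(4q), so 21 ∣ s.

[⇐] This fails: take s = 42. Both 6 ∣ 42 and 21 ∣ 42, yet 42 is not a multiple of 84 (since 42 = 0·84 + 42), so 84 ∤ 42.

(⇒) holds; (⇐) fails.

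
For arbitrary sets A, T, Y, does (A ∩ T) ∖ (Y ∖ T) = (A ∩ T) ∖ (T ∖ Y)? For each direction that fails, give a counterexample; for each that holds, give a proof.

(⊆) fails; (⊇) holds.

(⟹) This inclusion fails. Take A = {1}, T = {1}, Y = ∅; then 1 ∈ (A ∩ T) ∖ (Y ∖ T) but 1 ∉ (A ∩ T) ∖ (T ∖ Y).

(⟸) Let x ∈ (A ∩ T) ∖ (T ∖ Y). Then x ∈ A ∩ T ∩ Y, from which x ∈ (A ∩ T) ∖ (Y ∖ T).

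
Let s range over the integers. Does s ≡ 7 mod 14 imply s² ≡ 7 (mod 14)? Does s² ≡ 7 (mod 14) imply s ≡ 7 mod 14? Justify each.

(⟸) Suppose s² ≡ 7 (mod 14). The only residue r in {0, …, 13} with r² ≡ 7 (mod 14) is r = 7, so s ≡ 7 (mod 14).

(⟹) Suppose s ≡ 7 mod 14. Write s = 14j + 7. Then (14j + 7)² = 196j² + 196j + 49 = 14(14j² + 14j + 3) + 7, so s² ≡ 7 (mod 14).

Both implications hold.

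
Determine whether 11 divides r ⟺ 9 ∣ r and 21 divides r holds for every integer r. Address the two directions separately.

Forward direction. This fails: take r = 11. Certainly 11 ∣ 11, but 9 ∤ 11.

Converse. This fails: take r = 63. Both 9 ∣ 63 and 21 ∣ 63, yet 63 is not a multiple of 11 (since 63 = 5·11 + 8), so 11 ∤ 63.

Both directions fail.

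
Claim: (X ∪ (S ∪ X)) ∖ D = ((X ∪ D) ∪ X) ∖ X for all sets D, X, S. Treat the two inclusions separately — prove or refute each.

Neither inclusion holds.

(⊆) This inclusion fails. Take D = ∅, X = {1}, S = ∅; then 1 ∈ (X ∪ (S ∪ X)) ∖ D but 1 ∉ ((X ∪ D) ∪ X) ∖ X.

(⊇) This inclusion fails. Take D = {1}, X = ∅, S = ∅; then 1 ∈ ((X ∪ D) ∪ X) ∖ X but 1 ∉ (X ∪ (S ∪ X)) ∖ D.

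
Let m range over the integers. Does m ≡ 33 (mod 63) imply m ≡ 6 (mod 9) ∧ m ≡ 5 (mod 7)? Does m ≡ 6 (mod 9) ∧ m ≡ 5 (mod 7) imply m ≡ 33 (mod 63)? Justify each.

Both implications hold.

(←) If m ≡ 6 (mod 9) and m ≡ 5 (mod 7), then by the Chinese remainder theorem m ≡ 33 (mod 63). This is exactly m ≡ 33 (mod 63).

(→) Suppose m ≡ 33 (mod 63); write m = 63j + 33. Since 9 ∣ 63, reducing mod 9 gives m ≡ 33 ≡ 6 (mod 9); since 7 ∣ 63, reducing mod 7 gives m ≡ 33 ≡ 5 (mod 7).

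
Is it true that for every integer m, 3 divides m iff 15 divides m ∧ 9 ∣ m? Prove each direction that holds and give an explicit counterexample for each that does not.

Only the converse holds.

[⇒] This fails: take m = 3. Certainly 3 ∣ 3, but 15 ∤ 3.

[⇐] Suppose 15 ∣ m and 9 ∣ m. Any common multiple of 15 and 9 is a multiple of their lcm; here lcm(15, 9) = 15·9/gcd(15, 9) = 135/3 = 45, so 45 ∣ m. Since 3 ∣ 45, it follows that 3 ∣ m.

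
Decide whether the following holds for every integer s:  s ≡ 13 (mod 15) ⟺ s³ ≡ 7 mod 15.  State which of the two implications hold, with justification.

Both directions hold; the statement is true.

[⇒] Suppose s ≡ 13 (mod 15). Write s = 15j + 13. Then (15j + 13)³ = 3375j³ + 8775j² + 7605j + 2197 = 15(225j³ + 585j² + 507j + 146) + 7, so s³ ≡ 7 (mod 15).

[⇐] Conversely, suppose s³ ≡ 7 (mod 15). The only residue r in {0, …, 14} with r³ ≡ 7 (mod 15) is r = 13, so s ≡ 13 (mod 15).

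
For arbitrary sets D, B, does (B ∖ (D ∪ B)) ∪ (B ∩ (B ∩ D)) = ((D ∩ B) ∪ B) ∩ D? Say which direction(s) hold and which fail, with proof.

Both inclusions hold.

(⟹) Let x ∈ (B ∖ (D ∪ B)) ∪ (B ∩ (B ∩ D)). Then x ∈ D ∩ B, from which x ∈ ((D ∩ B) ∪ B) ∩ D.

(⟸) Let x ∈ ((D ∩ B) ∪ B) ∩ D. Then x ∈ D ∩ B, from which x ∈ (B ∖ (D ∪ B)) ∪ (B ∩ (B ∩ D)).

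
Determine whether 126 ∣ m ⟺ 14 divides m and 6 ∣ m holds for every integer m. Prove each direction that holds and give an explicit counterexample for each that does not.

(⟹) If 126 ∣ m, write m = 126q. Since 126 = 9·14, m = 14·(9q), so 14 ∣ m; and since 126 = 21·6, m = 6·(21q), so 6 ∣ m.

(⟸) This fails: take m = 42. Both 14 ∣ 42 and 6 ∣ 42, yet 42 is not a multiple of 126 (since 42 = 0·126 + 42), so 126 ∤ 42.

(⇒) holds; (⇐) fails.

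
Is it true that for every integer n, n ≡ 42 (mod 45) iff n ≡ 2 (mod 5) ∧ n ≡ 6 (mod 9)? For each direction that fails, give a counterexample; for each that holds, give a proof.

Equivalent; both directions hold.

(⟹) Suppose n ≡ 42 (mod 45); write n = 45j + 42. Since 5 ∣ 45, reducing mod 5 gives n ≡ 42 ≡ 2 (mod 5); since 9 ∣ 45, reducing mod 9 gives n ≡ 42 ≡ 6 (mod 9).

(⟸) Conversely, if n ≡ 2 (mod 5) and n ≡ 6 (mod 9), then by the Chinese remainder theorem n ≡ 42 (mod 45). This is exactly n ≡ 42 (mod 45).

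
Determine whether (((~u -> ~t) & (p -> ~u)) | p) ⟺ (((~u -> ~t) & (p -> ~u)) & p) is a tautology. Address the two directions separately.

The forward direction fails; the converse holds.

(→) This fails. Under p = F, u = F, t = F, the left side is true but the right side is false.

(←) Assume the antecedent. If p is true, ((~u -> ~t) & (p -> ~u)) | p reduces to true regardless of the other variables. If p is false, the antecedent cannot hold. Either way ((~u -> ~t) & (p -> ~u)) | p holds.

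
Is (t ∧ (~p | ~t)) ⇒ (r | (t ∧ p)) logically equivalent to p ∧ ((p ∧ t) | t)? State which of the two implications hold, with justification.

[⇐] Assume the antecedent. If t is true, the antecedent forces (t = T, r = F, p = T) or (t = T, r = T, p = T), and the consequent holds there. If t is false, the antecedent cannot hold. Either way the consequent holds.

[⇒] This fails. Under t = F, r = F, p = F, the left side is true but the right side is false.

Only the converse holds.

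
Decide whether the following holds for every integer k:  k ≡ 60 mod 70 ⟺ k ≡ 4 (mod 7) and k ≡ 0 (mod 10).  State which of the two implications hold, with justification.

Forward direction. Suppose k ≡ 60 (mod 70); write k = 70j + 60. Since 7 ∣ 70, reducing mod 7 gives k ≡ 60 ≡ 4 (mod 7); since 10 ∣ 70, reducing mod 10 gives k ≡ 60 ≡ 0 (mod 10).

Converse. If k ≡ 4 (mod 7) and k ≡ 0 (mod 10), then by the Chinese remainder theorem k ≡ 60 (mod 70). This is exactly k ≡ 60 (mod 70).

Both directions hold; the statement is true.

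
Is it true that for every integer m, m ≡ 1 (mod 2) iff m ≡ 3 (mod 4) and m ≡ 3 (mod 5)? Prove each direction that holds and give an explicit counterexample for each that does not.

Only the reverse direction holds.

(⇒) This fails: m = 1 gives 1 ≡ 1 (mod 2) but 1 ≡ 1 (mod 4), so the conjunction on the right does not hold.

(⇐) Conversely, if m ≡ 3 (mod 4) and m ≡ 3 (mod 5), then by the Chinese remainder theorem m ≡ 3 (mod 20). Since 3 ≡ 1 (mod 2) and 2 ∣ 20, we get m ≡ 1 (mod 2).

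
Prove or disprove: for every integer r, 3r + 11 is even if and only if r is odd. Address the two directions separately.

(⟹) Suppose 3r + 11 is even. Since 3 is odd, 3r and r have the same parity, so 3r + 11 ≡ r + 11 (mod 2). As 11 is odd, 3r + 11 is even exactly when r is odd. Thus r is odd.

(⟸) Conversely, suppose r is odd; write r = 2j + 1. Then 3r + 11 = 3·(2j + 1) + 11 = 2·3j + 14, which is even.

Both implications hold.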